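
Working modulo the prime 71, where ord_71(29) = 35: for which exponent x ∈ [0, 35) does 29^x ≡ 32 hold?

20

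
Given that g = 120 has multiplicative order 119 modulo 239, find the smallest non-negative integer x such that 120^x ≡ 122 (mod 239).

53

Baby-step giant-step with m = ceil(sqrt(119)) = 11.
Baby table (120^j mod 239 for j=0..10):
  0:1  1:120  2:60  3:30  4:15  5:127  6:183  7:211
  8:225  9:232  10:116
Giant step factor: 120^(-11) ≡ 136 (mod 239).
Scan 122·136^i mod 239 for i = 0, 1, …:
  i=0: 122   i=1: 101   i=2: 113   i=3: 72
  i=4: 232
Match at i=4, j=9: x = 4·11 + 9 = 53.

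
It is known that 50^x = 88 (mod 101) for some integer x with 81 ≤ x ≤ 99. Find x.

84

Compute 50^81 mod 101 = 3, then multiply by 50 repeatedly:
  50^81=3  50^82=49  50^83=26  50^84=88
Found 88 at exponent 84.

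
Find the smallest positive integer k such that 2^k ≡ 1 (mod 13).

12

The order of 2 must divide p − 1 = 12 = 2^2 · 3.
Divisors: 1, 2, 3, 4, 6, 12.
Check each in increasing order: 2^1 ≡ 2;  2^2 ≡ 4;  2^3 ≡ 8;  2^4 ≡ 3;  2^6 ≡ 12;  2^12 ≡ 1.
Smallest exponent giving 1 is 12.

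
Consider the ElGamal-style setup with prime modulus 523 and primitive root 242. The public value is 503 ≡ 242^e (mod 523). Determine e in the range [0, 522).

Baby-step giant-step with m = ceil(sqrt(522)) = 23.
Baby table (242^j mod 523 for j=0..22):
  0:1  1:242  2:511  3:234  4:144  5:330  6:364  7:224
  8:339  9:450  10:116  11:353  12:177  13:471  14:491  15:101
  16:384  17:357  18:99  19:423  20:381  21:154  22:135
Giant step factor: 242^(-23) ≡ 508 (mod 523).
Scan 503·508^i mod 523 for i = 0, 1, …:
  i=0: 503   i=1: 300   i=2: 207   i=3: 33
  i=4: 28   i=5: 103   i=6: 24   i=7: 163
  i=8: 170   i=9: 65     …   i=18: 181
  i=19: 423
Match at i=19, j=19: e = 19·23 + 19 = 456.

456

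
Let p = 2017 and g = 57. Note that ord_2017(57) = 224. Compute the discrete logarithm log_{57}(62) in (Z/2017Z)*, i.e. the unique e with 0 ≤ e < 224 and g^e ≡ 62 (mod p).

Baby-step giant-step with m = ceil(sqrt(224)) = 15.
Baby table (57^j mod 2017 for j=0..14):
  0:1  1:57  2:1232  3:1646  4:1040  5:787  6:485  7:1424
  8:488  9:1595  10:150  11:482  12:1253  13:826  14:691
Giant step factor: 57^(-15) ≡ 1272 (mod 2017).
Scan 62·1272^i mod 2017 for i = 0, 1, …:
  i=0: 62   i=1: 201   i=2: 1530   i=3: 1772
  i=4: 995   i=5: 981   i=6: 1326   i=7: 460
  i=8: 190   i=9: 1657     …   i=13: 1705
  i=14: 485
Match at i=14, j=6: e = 14·15 + 6 = 216.

216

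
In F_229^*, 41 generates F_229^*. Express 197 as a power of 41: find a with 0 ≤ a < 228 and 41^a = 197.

81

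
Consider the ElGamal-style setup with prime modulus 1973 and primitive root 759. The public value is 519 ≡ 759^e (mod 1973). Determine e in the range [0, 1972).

722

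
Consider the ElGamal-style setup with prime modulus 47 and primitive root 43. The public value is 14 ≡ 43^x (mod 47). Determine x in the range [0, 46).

18

Baby-step giant-step with m = ceil(sqrt(46)) = 7.
Baby table (43^j mod 47 for j=0..6):
  0:1  1:43  2:16  3:30  4:21  5:10  6:7
Giant step factor: 43^(-7) ≡ 5 (mod 47).
Scan 14·5^i mod 47 for i = 0, 1, …:
  i=0: 14   i=1: 23   i=2: 21
Match at i=2, j=4: x = 2·7 + 4 = 18.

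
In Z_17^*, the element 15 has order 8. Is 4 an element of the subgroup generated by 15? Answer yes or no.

⟨15⟩ has order 8; its elements mod 17 are {1, 2, 4, 8, 9, 13, 15, 16}.
4 is in this set.

yes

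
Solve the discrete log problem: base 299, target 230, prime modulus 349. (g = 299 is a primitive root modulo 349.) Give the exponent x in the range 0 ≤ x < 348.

125

Baby-step giant-step with m = ceil(sqrt(348)) = 19.
Baby table (299^j mod 349 for j=0..18):
  0:1  1:299  2:57  3:291  4:108  5:184  6:223  7:18
  8:147  9:328  10:3  11:199  12:171  13:175  14:324  15:203
  16:320  17:54  18:92
Giant step factor: 299^(-19) ≡ 72 (mod 349).
Scan 230·72^i mod 349 for i = 0, 1, …:
  i=0: 230   i=1: 157   i=2: 136   i=3: 20
  i=4: 44   i=5: 27   i=6: 199
Match at i=6, j=11: x = 6·19 + 11 = 125.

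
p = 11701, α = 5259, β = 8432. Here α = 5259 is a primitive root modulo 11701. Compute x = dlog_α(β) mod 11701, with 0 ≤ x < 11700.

Baby-step giant-step with m = ceil(sqrt(11700)) = 109.
Baby table (5259^j mod 11701 for j=0..108):
  0:1  1:5259  2:7618  3:10539  4:8665  5:5541  6:4629  7:5831
  8:8609  9:3562  10:10958  11:697  12:3110  13:9193  14:9156  15:1789
  16:747  17:8638  18:3960  19:9561  20:2102  21:8674  22:6068  23:2985
  24:7074  25:4687  26:6627  27:5815  28:6372  29:10385  30:6148  31:2469
  32:8062  33:5335  34:9468  35:4457  36:2260  37:8825  38:4509  39:6605
  40:7127  41:2590  42:846  43:2734  44:9278  45:11533  46:5764  47:7286
  48:8000  49:6905  50:5192  51:6295  52:3276  53:4612  54:10036  55:7814
  56:11615  57:4065  58:108  59:6324  60:3674  61:3215  62:11441  63:1677
  64:8490  65:9595  66:5393  67:10264  68:1663  69:5070  70:8252  71:9960
  72:5964  73:5996  74:10470  75:8525  76:6444  77:2900  78:4697  79:712
  80:88  81:6453  82:3427  83:3053  84:1955  85:7867  86:9518  87:9985
  88:8728  89:9230  90:4822  91:2831  92:4557  93:1615  94:10060  95:5319
  96:7231  97:11280  98:9151  99:10597  100:9461  101:2747  102:7439  103:5258
  104:2359  105:2921  106:9827  107:8577  108:10789
Giant step factor: 5259^(-109) ≡ 7116 (mod 11701).
Scan 8432·7116^i mod 11701 for i = 0, 1, …:
  i=0: 8432   i=1: 11085   i=2: 4419   i=3: 5017
  i=4: 1221   i=5: 6494   i=6: 4055   i=7: 714
  i=8: 2590
Match at i=8, j=41: x = 8·109 + 41 = 913.

913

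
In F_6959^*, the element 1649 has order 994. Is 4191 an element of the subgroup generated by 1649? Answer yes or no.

4191 ∈ ⟨1649⟩ iff 4191^994 ≡ 1 (mod 6959), since |⟨1649⟩| = 994.
4191^994 mod 6959 = 1.
Since 1 = 1, 4191 lies in the subgroup.

yes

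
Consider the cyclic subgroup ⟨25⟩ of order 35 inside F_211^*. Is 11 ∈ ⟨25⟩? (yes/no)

yes

11 ∈ ⟨25⟩ iff 11^35 ≡ 1 (mod 211), since |⟨25⟩| = 35.
11^35 mod 211 = 1.
Since 1 = 1, 11 lies in the subgroup.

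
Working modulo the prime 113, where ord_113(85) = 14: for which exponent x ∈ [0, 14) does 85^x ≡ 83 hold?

Successive powers of 85 modulo 113:
  85^0=1  85^1=85  85^2=106  85^3=83
So 85^3 ≡ 83 (mod 113), giving x = 3.

3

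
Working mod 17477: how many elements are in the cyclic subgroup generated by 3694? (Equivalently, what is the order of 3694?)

8738

The order of 3694 must divide p − 1 = 17476 = 2^2 · 17 · 257.
Divisors: 1, 2, 4, 17, 34, 68, 257, 514, 1028, 4369, 8738, 17476.
Check each in increasing order: 3694^1 ≡ 3694;  3694^2 ≡ 13576;  3694^4 ≡ 12811;  3694^17 ≡ 6251;  3694^34 ≡ 13906;  3694^68 ≡ 11308;  3694^257 ≡ 2285;  3694^514 ≡ 13079;  3694^1028 ≡ 12842;  3694^4369 ≡ 17476;  3694^8738 ≡ 1.
Smallest exponent giving 1 is 8738.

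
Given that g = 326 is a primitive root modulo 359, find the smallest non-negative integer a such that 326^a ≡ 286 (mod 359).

Baby-step giant-step with m = ceil(sqrt(358)) = 19.
Baby table (326^j mod 359 for j=0..18):
  0:1  1:326  2:12  3:322  4:144  5:274  6:292  7:57
  8:273  9:325  10:45  11:310  12:181  13:130  14:18  15:124
  16:216  17:52  18:79
Giant step factor: 326^(-19) ≡ 42 (mod 359).
Scan 286·42^i mod 359 for i = 0, 1, …:
  i=0: 286   i=1: 165   i=2: 109   i=3: 270
  i=4: 211   i=5: 246   i=6: 280   i=7: 272
  i=8: 295   i=9: 184     …   i=15: 27
  i=16: 57
Match at i=16, j=7: a = 16·19 + 7 = 311.

311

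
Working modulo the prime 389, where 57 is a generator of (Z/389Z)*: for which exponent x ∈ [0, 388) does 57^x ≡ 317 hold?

Baby-step giant-step with m = ceil(sqrt(388)) = 20.
Baby table (57^j mod 389 for j=0..19):
  0:1  1:57  2:137  3:29  4:97  5:83  6:63  7:90
  8:73  9:271  10:276  11:172  12:79  13:224  14:320  15:346
  16:272  17:333  18:309  19:108
Giant step factor: 57^(-20) ≡ 143 (mod 389).
Scan 317·143^i mod 389 for i = 0, 1, …:
  i=0: 317   i=1: 207   i=2: 37   i=3: 234
  i=4: 8   i=5: 366   i=6: 212   i=7: 363
  i=8: 172
Match at i=8, j=11: x = 8·20 + 11 = 171.

171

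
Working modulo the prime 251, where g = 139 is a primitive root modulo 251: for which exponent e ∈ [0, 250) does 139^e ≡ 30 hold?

Baby-step giant-step with m = ceil(sqrt(250)) = 16.
Baby table (139^j mod 251 for j=0..15):
  0:1  1:139  2:245  3:170  4:36  5:235  6:35  7:96
  8:41  9:177  10:5  11:193  12:221  13:97  14:180  15:171
Giant step factor: 139^(-16) ≡ 142 (mod 251).
Scan 30·142^i mod 251 for i = 0, 1, …:
  i=0: 30   i=1: 244   i=2: 10   i=3: 165
  i=4: 87   i=5: 55   i=6: 29   i=7: 102
  i=8: 177
Match at i=8, j=9: e = 8·16 + 9 = 137.

137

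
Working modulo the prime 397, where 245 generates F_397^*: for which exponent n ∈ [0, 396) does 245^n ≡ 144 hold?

380

Baby-step giant-step with m = ceil(sqrt(396)) = 20.
Baby table (245^j mod 397 for j=0..19):
  0:1  1:245  2:78  3:54  4:129  5:242  6:137  7:217
  8:364  9:252  10:205  11:203  12:110  13:351  14:243  15:382
  16:295  17:21  18:381  19:50
Giant step factor: 245^(-20) ≡ 195 (mod 397).
Scan 144·195^i mod 397 for i = 0, 1, …:
  i=0: 144   i=1: 290   i=2: 176   i=3: 178
  i=4: 171   i=5: 394   i=6: 209   i=7: 261
  i=8: 79   i=9: 319     …   i=18: 340
  i=19: 1
Match at i=19, j=0: n = 19·20 + 0 = 380.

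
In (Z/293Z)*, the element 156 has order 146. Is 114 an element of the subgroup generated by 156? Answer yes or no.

no

114 ∈ ⟨156⟩ iff 114^146 ≡ 1 (mod 293), since |⟨156⟩| = 146.
114^146 mod 293 = 292.
Since 292 ≠ 1, 114 does not lie in the subgroup.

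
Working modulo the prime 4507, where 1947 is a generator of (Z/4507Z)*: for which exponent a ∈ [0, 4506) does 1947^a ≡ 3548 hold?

2963

Baby-step giant-step with m = ceil(sqrt(4506)) = 68.
Baby table (1947^j mod 4507 for j=0..67):
  0:1  1:1947  2:422  3:1360  4:2311  5:1531  6:1730  7:1581
  8:4433  9:146  10:321  11:3021  12:252  13:3888  14:2683  15:188
  16:969  17:2717  18:3288  19:1796  20:3887  21:736  22:4273  23:4116
  24:406  25:1757  26:66  27:2306  28:810  29:4127  30:3795  31:1892
  32:1505  33:685  34:4130  35:622  36:3158  37:1078  38:3111  39:4216
  40:1305  41:3394  42:856  43:3549  44:672  45:1354  46:4150  47:3506
  48:2584  49:1236  50:4261  51:3287  52:4356  53:3465  54:3883  55:1962
  56:2585  57:3183  58:176  59:140  60:2160  61:489  62:1106  63:3543
  64:2511  65:3329  66:497  67:3161
Giant step factor: 1947^(-68) ≡ 4180 (mod 4507).
Scan 3548·4180^i mod 4507 for i = 0, 1, …:
  i=0: 3548   i=1: 2610   i=2: 2860   i=3: 2236
  i=4: 3469   i=5: 1401   i=6: 1587   i=7: 3863
  i=8: 3266   i=9: 177     …   i=42: 1200
  i=43: 4216
Match at i=43, j=39: a = 43·68 + 39 = 2963.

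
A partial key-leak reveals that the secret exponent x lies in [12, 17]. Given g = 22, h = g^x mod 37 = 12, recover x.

16

Compute 22^12 mod 37 = 26, then multiply by 22 repeatedly:
  22^12=26  22^13=17  22^14=4  22^15=14  22^16=12
Found 12 at exponent 16.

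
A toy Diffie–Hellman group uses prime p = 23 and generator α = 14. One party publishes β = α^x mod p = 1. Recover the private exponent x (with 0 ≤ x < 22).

0

Successive powers of 14 modulo 23:
  14^0=1
So 14^0 ≡ 1 (mod 23), giving x = 0.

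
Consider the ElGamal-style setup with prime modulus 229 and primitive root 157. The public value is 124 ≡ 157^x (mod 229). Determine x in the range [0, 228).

127

Baby-step giant-step with m = ceil(sqrt(228)) = 16.
Baby table (157^j mod 229 for j=0..15):
  0:1  1:157  2:146  3:22  4:19  5:6  6:26  7:189
  8:132  9:114  10:36  11:156  12:218  13:105  14:226  15:216
Giant step factor: 157^(-16) ≡ 126 (mod 229).
Scan 124·126^i mod 229 for i = 0, 1, …:
  i=0: 124   i=1: 52   i=2: 140   i=3: 7
  i=4: 195   i=5: 67   i=6: 198   i=7: 216
Match at i=7, j=15: x = 7·16 + 15 = 127.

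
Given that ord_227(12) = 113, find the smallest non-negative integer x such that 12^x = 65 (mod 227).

58

Baby-step giant-step with m = ceil(sqrt(113)) = 11.
Baby table (12^j mod 227 for j=0..10):
  0:1  1:12  2:144  3:139  4:79  5:40  6:26  7:85
  8:112  9:209  10:11
Giant step factor: 12^(-11) ≡ 43 (mod 227).
Scan 65·43^i mod 227 for i = 0, 1, …:
  i=0: 65   i=1: 71   i=2: 102   i=3: 73
  i=4: 188   i=5: 139
Match at i=5, j=3: x = 5·11 + 3 = 58.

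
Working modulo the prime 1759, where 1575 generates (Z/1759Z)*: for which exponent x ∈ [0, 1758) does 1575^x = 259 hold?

Baby-step giant-step with m = ceil(sqrt(1758)) = 42.
Baby table (1575^j mod 1759 for j=0..41):
  0:1  1:1575  2:435  3:874  4:1012  5:246  6:470  7:1470
  8:406  9:933  10:710  11:1285  12:1025  13:1372  14:848  15:519
  16:1249  17:613  18:1543  19:1046  20:1026  21:1188  22:1283  23:1393
  24:502  25:859  26:254  27:757  28:1432  29:362  30:234  31:919
  32:1527  33:472  34:1102  35:1276  36:922  37:975  38:18  39:206
  40:794  41:1660
Giant step factor: 1575^(-42) ≡ 340 (mod 1759).
Scan 259·340^i mod 1759 for i = 0, 1, …:
  i=0: 259   i=1: 110   i=2: 461   i=3: 189
  i=4: 936   i=5: 1620   i=6: 233   i=7: 65
  i=8: 992   i=9: 1311     …   i=30: 878
  i=31: 1249
Match at i=31, j=16: x = 31·42 + 16 = 1318.

1318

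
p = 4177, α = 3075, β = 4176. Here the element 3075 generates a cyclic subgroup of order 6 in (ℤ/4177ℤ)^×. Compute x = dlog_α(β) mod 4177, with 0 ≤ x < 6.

3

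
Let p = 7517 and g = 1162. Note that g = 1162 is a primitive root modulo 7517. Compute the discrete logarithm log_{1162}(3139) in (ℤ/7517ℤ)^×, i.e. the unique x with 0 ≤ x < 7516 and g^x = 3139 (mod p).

Baby-step giant-step with m = ceil(sqrt(7516)) = 87.
Baby table (1162^j mod 7517 for j=0..86):
  0:1  1:1162  2:4701  3:5220  4:6938  5:3732  6:6792  7:6971
  8:4493  9:4068  10:6340  11:420  12:6952  13:4966  14:4953  15:4881
  16:3904  17:3697  18:3707  19:293  20:2201  21:1782  22:3509  23:3244
  24:3511  25:5568  26:5396  27:974  28:4238  29:921  30:2788  31:7346
  32:4257  33:448  34:1903  35:1288  36:773  37:3703  38:3162  39:5948
  40:3453  41:5825  42:3350  43:6411  44:235  45:2458  46:7253  47:1429
  48:6758  49:5048  50:2516  51:6996  52:3475  53:1321  54:1534  55:979
  56:2531  57:1875  58:6337  59:4451  60:366  61:4340  62:6690  63:1202
  64:6079  65:5335  66:5262  67:3123  68:5732  69:522  70:5204  71:3380
  72:3686  73:5959  74:1201  75:4917  76:634  77:42  78:3702  79:2000
  80:1247  81:5750  82:6404  83:7135  84:7136  85:781  86:5482
Giant step factor: 1162^(-87) ≡ 5256 (mod 7517).
Scan 3139·5256^i mod 7517 for i = 0, 1, …:
  i=0: 3139   i=1: 6286   i=2: 2001   i=3: 973
  i=4: 2528   i=5: 4629   i=6: 5012   i=7: 3504
  i=8: 374   i=9: 3807     …   i=78: 942
  i=79: 4966
Match at i=79, j=13: x = 79·87 + 13 = 6886.

6886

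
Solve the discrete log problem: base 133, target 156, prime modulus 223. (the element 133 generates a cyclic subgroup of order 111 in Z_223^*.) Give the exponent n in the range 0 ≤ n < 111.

Baby-step giant-step with m = ceil(sqrt(111)) = 11.
Baby table (133^j mod 223 for j=0..10):
  0:1  1:133  2:72  3:210  4:55  5:179  6:169  7:177
  8:126  9:33  10:152
Giant step factor: 133^(-11) ≡ 139 (mod 223).
Scan 156·139^i mod 223 for i = 0, 1, …:
  i=0: 156   i=1: 53   i=2: 8   i=3: 220
  i=4: 29   i=5: 17   i=6: 133
Match at i=6, j=1: n = 6·11 + 1 = 67.

67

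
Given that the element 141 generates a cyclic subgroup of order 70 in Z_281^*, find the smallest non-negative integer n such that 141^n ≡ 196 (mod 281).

47

Baby-step giant-step with m = ceil(sqrt(70)) = 9.
Baby table (141^j mod 281 for j=0..8):
  0:1  1:141  2:211  3:246  4:123  5:202  6:101  7:191
  8:236
Giant step factor: 141^(-9) ≡ 231 (mod 281).
Scan 196·231^i mod 281 for i = 0, 1, …:
  i=0: 196   i=1: 35   i=2: 217   i=3: 109
  i=4: 170   i=5: 211
Match at i=5, j=2: n = 5·9 + 2 = 47.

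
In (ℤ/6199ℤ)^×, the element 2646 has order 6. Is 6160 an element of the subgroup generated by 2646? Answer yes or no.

no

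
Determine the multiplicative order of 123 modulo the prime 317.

The order of 123 must divide p − 1 = 316 = 2^2 · 79.
Divisors: 1, 2, 4, 79, 158, 316.
Check each in increasing order: 123^1 ≡ 123;  123^2 ≡ 230;  123^4 ≡ 278;  123^79 ≡ 316;  123^158 ≡ 1.
Smallest exponent giving 1 is 158.

158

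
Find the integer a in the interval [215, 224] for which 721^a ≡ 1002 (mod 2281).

215

Compute 721^215 mod 2281 = 1002, then multiply by 721 repeatedly:
  721^215=1002
Found 1002 at exponent 215.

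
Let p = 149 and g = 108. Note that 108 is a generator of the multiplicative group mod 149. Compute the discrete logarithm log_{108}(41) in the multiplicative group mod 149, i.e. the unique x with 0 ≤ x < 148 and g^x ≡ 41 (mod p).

Baby-step giant-step with m = ceil(sqrt(148)) = 13.
Baby table (108^j mod 149 for j=0..12):
  0:1  1:108  2:42  3:66  4:125  5:90  6:35  7:55
  8:129  9:75  10:54  11:21  12:33
Giant step factor: 108^(-13) ≡ 62 (mod 149).
Scan 41·62^i mod 149 for i = 0, 1, …:
  i=0: 41   i=1: 9   i=2: 111   i=3: 28
  i=4: 97   i=5: 54
Match at i=5, j=10: x = 5·13 + 10 = 75.

75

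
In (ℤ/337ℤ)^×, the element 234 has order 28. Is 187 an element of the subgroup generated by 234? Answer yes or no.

yes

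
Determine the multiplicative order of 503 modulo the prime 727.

726

The order of 503 must divide p − 1 = 726 = 2 · 3 · 11^2.
Divisors: 1, 2, 3, 6, 11, 22, 33, 66, 121, 242, 363, 726.
Check each in increasing order: 503^1 ≡ 503;  503^2 ≡ 13;  503^3 ≡ 723;  503^6 ≡ 16;  503^11 ≡ 622;  503^22 ≡ 120;  503^33 ≡ 486;  503^66 ≡ 648;  503^121 ≡ 446;  503^242 ≡ 445;  503^363 ≡ 726;  503^726 ≡ 1.
Smallest exponent giving 1 is 726.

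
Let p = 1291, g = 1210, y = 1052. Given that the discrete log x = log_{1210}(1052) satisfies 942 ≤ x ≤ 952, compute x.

950

Compute 1210^942 mod 1291 = 642, then multiply by 1210 repeatedly:
  1210^942=642  1210^943=929  1210^944=920  1210^945=358  1210^946=695
  1210^947=509  1210^948=83  1210^949=1023  1210^950=1052
Found 1052 at exponent 950.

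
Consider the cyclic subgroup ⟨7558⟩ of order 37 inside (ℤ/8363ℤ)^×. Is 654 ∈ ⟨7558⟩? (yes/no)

654 ∈ ⟨7558⟩ iff 654^37 ≡ 1 (mod 8363), since |⟨7558⟩| = 37.
654^37 mod 8363 = 1.
Since 1 = 1, 654 lies in the subgroup.

yes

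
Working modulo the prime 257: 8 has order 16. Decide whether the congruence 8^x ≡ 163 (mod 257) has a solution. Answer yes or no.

163 ∈ ⟨8⟩ iff 163^16 ≡ 1 (mod 257), since |⟨8⟩| = 16.
163^16 mod 257 = 129.
Since 129 ≠ 1, 163 does not lie in the subgroup.

no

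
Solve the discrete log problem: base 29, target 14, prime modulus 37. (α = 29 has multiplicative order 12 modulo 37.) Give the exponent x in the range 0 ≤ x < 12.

Successive powers of 29 modulo 37:
  29^0=1  29^1=29  29^2=27  29^3=6  29^4=26  29^5=14
So 29^5 ≡ 14 (mod 37), giving x = 5.

5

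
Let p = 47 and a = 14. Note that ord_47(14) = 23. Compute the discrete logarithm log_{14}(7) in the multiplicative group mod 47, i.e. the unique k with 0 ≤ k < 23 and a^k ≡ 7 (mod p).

8

Successive powers of 14 modulo 47:
  14^0=1  14^1=14  14^2=8  14^3=18  14^4=17  14^5=3
  14^6=42  14^7=24  14^8=7
So 14^8 ≡ 7 (mod 47), giving k = 8.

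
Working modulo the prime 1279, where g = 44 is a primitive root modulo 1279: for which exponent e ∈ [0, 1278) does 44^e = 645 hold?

Baby-step giant-step with m = ceil(sqrt(1278)) = 36.
Baby table (44^j mod 1279 for j=0..35):
  0:1  1:44  2:657  3:770  4:626  5:685  6:723  7:1116
  8:502  9:345  10:1111  11:282  12:897  13:1098  14:989  15:30
  16:41  17:525  18:78  19:874  20:86  21:1226  22:226  23:991
  24:118  25:76  26:786  27:51  28:965  29:253  30:900  31:1230
  32:402  33:1061  34:640  35:22
Giant step factor: 44^(-36) ≡ 329 (mod 1279).
Scan 645·329^i mod 1279 for i = 0, 1, …:
  i=0: 645   i=1: 1170   i=2: 1230
Match at i=2, j=31: e = 2·36 + 31 = 103.

103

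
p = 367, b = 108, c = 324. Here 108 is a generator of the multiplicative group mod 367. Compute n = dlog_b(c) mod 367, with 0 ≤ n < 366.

40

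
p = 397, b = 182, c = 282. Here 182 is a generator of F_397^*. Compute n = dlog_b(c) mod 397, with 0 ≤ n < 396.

153

Baby-step giant-step with m = ceil(sqrt(396)) = 20.
Baby table (182^j mod 397 for j=0..19):
  0:1  1:182  2:173  3:123  4:154  5:238  6:43  7:283
  8:293  9:128  10:270  11:309  12:261  13:259  14:292  15:343
  16:97  17:186  18:107  19:21
Giant step factor: 182^(-20) ≡ 228 (mod 397).
Scan 282·228^i mod 397 for i = 0, 1, …:
  i=0: 282   i=1: 379   i=2: 263   i=3: 17
  i=4: 303   i=5: 6   i=6: 177   i=7: 259
Match at i=7, j=13: n = 7·20 + 13 = 153.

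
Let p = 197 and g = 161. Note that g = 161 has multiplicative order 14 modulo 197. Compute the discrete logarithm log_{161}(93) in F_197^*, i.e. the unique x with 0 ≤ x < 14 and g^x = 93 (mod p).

13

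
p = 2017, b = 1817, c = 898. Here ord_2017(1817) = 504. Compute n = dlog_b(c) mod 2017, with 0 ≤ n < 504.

184

Baby-step giant-step with m = ceil(sqrt(504)) = 23.
Baby table (1817^j mod 2017 for j=0..22):
  0:1  1:1817  2:1677  3:1439  4:631  5:871  6:1279  7:359
  8:812  9:977  10:249  11:625  12:54  13:1302  14:1810  15:1060
  16:1802  17:643  18:488  19:1233  20:1491  21:316  22:1344
Giant step factor: 1817^(-23) ≡ 711 (mod 2017).
Scan 898·711^i mod 2017 for i = 0, 1, …:
  i=0: 898   i=1: 1106   i=2: 1753   i=3: 1894
  i=4: 1295   i=5: 993   i=6: 73   i=7: 1478
  i=8: 1
Match at i=8, j=0: n = 8·23 + 0 = 184.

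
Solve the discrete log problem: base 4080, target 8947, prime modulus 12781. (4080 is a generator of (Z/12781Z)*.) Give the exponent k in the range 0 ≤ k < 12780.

4521

Baby-step giant-step with m = ceil(sqrt(12780)) = 114.
Baby table (4080^j mod 12781 for j=0..113):
  0:1  1:4080  2:5538  3:11013  4:7825  5:11843  6:7260  7:7223
  8:9635  9:9225  10:10736  11:2393  12:11537  13:11318  14:12468  15:1060
  16:4822  17:3801  18:4727  19:12412  20:2638  21:1438  22:561  23:1081
  24:1035  25:5070  26:5942  27:10584  28:8502  29:526  30:11653  31:11701
  32:3045  33:468  34:5071  35:10022  36:3341  37:6734  38:8351  39:10715
  40:6180  41:10268  42:10103  43:1515  44:7977  45:5734  46:5490  47:6888
  48:10402  49:7240  50:2309  51:1123  52:6242  53:7608  54:8372  55:6928
  56:7449  57:11483  58:8275  59:7379  60:7065  61:4045  62:3329  63:8898
  64:5800  65:6369  66:1747  67:8743  68:12450  69:4306  70:7386  71:10063
  72:4468  73:3734  74:12549  75:12015  76:6065  77:1184  78:12283  79:339
  80:2772  81:11356  82:1355  83:7008  84:1543  85:7188  86:7426  87:7110
  88:8711  89:9700  90:6024  91:57  92:2502  93:8922  94:1472  95:11471
  96:10439  97:4828  98:2719  99:12393  100:1804  101:11245  102:8591  103:5778
  104:6076  105:7721  106:9296  107:6453  108:12161  109:1038  110:4529  111:9775
  112:5280  113:6415
Giant step factor: 4080^(-114) ≡ 10932 (mod 12781).
Scan 8947·10932^i mod 12781 for i = 0, 1, …:
  i=0: 8947   i=1: 8392   i=2: 12107   i=3: 6469
  i=4: 1835   i=5: 6831   i=6: 9890   i=7: 3001
  i=8: 10886   i=9: 1861     …   i=38: 1611
  i=39: 12015
Match at i=39, j=75: k = 39·114 + 75 = 4521.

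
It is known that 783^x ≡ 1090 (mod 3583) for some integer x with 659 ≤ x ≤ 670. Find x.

Compute 783^659 mod 3583 = 3043, then multiply by 783 repeatedly:
  783^659=3043  783^660=3557  783^661=1140  783^662=453  783^663=3565
  783^664=238  783^665=38  783^666=1090
Found 1090 at exponent 666.

666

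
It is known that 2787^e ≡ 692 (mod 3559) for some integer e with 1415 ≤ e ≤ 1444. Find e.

Compute 2787^1415 mod 3559 = 3416, then multiply by 2787 repeatedly:
  2787^1415=3416  2787^1416=67  2787^1417=1661  2787^1418=2507  2787^1419=692
Found 692 at exponent 1419.

1419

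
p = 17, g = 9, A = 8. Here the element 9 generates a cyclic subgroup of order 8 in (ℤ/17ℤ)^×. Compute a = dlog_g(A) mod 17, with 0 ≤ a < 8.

5

Successive powers of 9 modulo 17:
  9^0=1  9^1=9  9^2=13  9^3=15  9^4=16  9^5=8
So 9^5 ≡ 8 (mod 17), giving a = 5.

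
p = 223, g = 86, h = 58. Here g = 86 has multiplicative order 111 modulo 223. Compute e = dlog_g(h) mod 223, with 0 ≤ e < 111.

Baby-step giant-step with m = ceil(sqrt(111)) = 11.
Baby table (86^j mod 223 for j=0..10):
  0:1  1:86  2:37  3:60  4:31  5:213  6:32  7:76
  8:69  9:136  10:100
Giant step factor: 86^(-11) ≡ 200 (mod 223).
Scan 58·200^i mod 223 for i = 0, 1, …:
  i=0: 58   i=1: 4   i=2: 131   i=3: 109
  i=4: 169   i=5: 127   i=6: 201   i=7: 60
Match at i=7, j=3: e = 7·11 + 3 = 80.

80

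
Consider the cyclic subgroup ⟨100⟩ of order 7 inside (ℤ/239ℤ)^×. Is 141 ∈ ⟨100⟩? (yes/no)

no

⟨100⟩ has order 7; its elements mod 239 are {1, 10, 24, 44, 98, 100, 201}.
141 is not in this set.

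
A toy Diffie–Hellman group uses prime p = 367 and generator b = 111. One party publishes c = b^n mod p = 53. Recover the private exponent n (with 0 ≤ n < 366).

Baby-step giant-step with m = ceil(sqrt(366)) = 20.
Baby table (111^j mod 367 for j=0..19):
  0:1  1:111  2:210  3:189  4:60  5:54  6:122  7:330
  8:297  9:304  10:347  11:349  12:204  13:257  14:268  15:21
  16:129  17:6  18:299  19:159
Giant step factor: 111^(-20) ≡ 89 (mod 367).
Scan 53·89^i mod 367 for i = 0, 1, …:
  i=0: 53   i=1: 313   i=2: 332   i=3: 188
  i=4: 217   i=5: 229   i=6: 196   i=7: 195
  i=8: 106   i=9: 259   i=10: 297
Match at i=10, j=8: n = 10·20 + 8 = 208.

208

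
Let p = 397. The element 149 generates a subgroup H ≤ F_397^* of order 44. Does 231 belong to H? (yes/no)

no

231 ∈ ⟨149⟩ iff 231^44 ≡ 1 (mod 397), since |⟨149⟩| = 44.
231^44 mod 397 = 362.
Since 362 ≠ 1, 231 does not lie in the subgroup.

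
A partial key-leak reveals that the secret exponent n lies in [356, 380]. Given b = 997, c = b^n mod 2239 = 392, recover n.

360

Compute 997^356 mod 2239 = 742, then multiply by 997 repeatedly:
  997^356=742  997^357=904  997^358=1210  997^359=1788  997^360=392
Found 392 at exponent 360.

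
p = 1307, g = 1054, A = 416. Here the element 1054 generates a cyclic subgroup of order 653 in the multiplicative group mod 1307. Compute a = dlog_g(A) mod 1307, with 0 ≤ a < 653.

Baby-step giant-step with m = ceil(sqrt(653)) = 26.
Baby table (1054^j mod 1307 for j=0..25):
  0:1  1:1054  2:1273  3:760  4:1156  5:300  6:1213  7:256
  8:582  9:445  10:1124  11:554  12:994  13:769  14:186  15:1301
  16:211  17:204  18:668  19:906  20:814  21:564  22:1078  23:429
  24:1251  25:1098
Giant step factor: 1054^(-26) ≡ 613 (mod 1307).
Scan 416·613^i mod 1307 for i = 0, 1, …:
  i=0: 416   i=1: 143   i=2: 90   i=3: 276
  i=4: 585   i=5: 487   i=6: 535   i=7: 1205
  i=8: 210   i=9: 644     …   i=16: 571
  i=17: 1054
Match at i=17, j=1: a = 17·26 + 1 = 443.

443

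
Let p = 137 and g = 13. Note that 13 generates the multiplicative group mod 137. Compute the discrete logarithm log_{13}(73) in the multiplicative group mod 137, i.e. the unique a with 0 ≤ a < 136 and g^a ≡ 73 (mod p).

Successive powers of 13 modulo 137:
  13^0=1  13^1=13  13^2=32  13^3=5  13^4=65  13^5=23
  13^6=25  13^7=51  13^8=115  13^9=125  13^10=118  13^11=27
  13^12=77  13^13=42  13^14=135  13^15=111  13^16=73
So 13^16 ≡ 73 (mod 137), giving a = 16.

16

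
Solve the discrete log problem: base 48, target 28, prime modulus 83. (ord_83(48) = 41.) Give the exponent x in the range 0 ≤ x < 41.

Baby-step giant-step with m = ceil(sqrt(41)) = 7.
Baby table (48^j mod 83 for j=0..6):
  0:1  1:48  2:63  3:36  4:68  5:27  6:51
Giant step factor: 48^(-7) ≡ 81 (mod 83).
Scan 28·81^i mod 83 for i = 0, 1, …:
  i=0: 28   i=1: 27
Match at i=1, j=5: x = 1·7 + 5 = 12.

12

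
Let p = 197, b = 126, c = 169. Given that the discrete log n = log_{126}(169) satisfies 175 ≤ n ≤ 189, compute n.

178

Compute 126^175 mod 197 = 20, then multiply by 126 repeatedly:
  126^175=20  126^176=156  126^177=153  126^178=169
Found 169 at exponent 178.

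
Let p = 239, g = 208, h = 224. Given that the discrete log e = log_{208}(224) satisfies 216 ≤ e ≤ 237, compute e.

Compute 208^216 mod 239 = 9, then multiply by 208 repeatedly:
  208^216=9  208^217=199  208^218=45  208^219=39  208^220=225
  208^221=195  208^222=169  208^223=19  208^224=128  208^225=95
  208^226=162  208^227=236  208^228=93  208^229=224
Found 224 at exponent 229.

229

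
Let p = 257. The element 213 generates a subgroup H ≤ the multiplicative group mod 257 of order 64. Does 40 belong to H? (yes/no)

no

40 ∈ ⟨213⟩ iff 40^64 ≡ 1 (mod 257), since |⟨213⟩| = 64.
40^64 mod 257 = 16.
Since 16 ≠ 1, 40 does not lie in the subgroup.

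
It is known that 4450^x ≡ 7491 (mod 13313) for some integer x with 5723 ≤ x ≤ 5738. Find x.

Compute 4450^5723 mod 13313 = 12746, then multiply by 4450 repeatedly:
  4450^5723=12746  4450^5724=6320  4450^5725=6944  4450^5726=1327  4450^5727=7491
Found 7491 at exponent 5727.

5727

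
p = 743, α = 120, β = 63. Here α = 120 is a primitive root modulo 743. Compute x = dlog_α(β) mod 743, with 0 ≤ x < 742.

141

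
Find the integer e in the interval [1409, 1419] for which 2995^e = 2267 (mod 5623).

Compute 2995^1409 mod 5623 = 3515, then multiply by 2995 repeatedly:
  2995^1409=3515  2995^1410=1169  2995^1411=3649  2995^1412=3266  2995^1413=3273
  2995^1414=1746  2995^1415=5503  2995^1416=472  2995^1417=2267
Found 2267 at exponent 1417.

1417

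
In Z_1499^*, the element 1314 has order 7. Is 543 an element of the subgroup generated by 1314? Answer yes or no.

no

543 ∈ ⟨1314⟩ iff 543^7 ≡ 1 (mod 1499), since |⟨1314⟩| = 7.
543^7 mod 1499 = 597.
Since 597 ≠ 1, 543 does not lie in the subgroup.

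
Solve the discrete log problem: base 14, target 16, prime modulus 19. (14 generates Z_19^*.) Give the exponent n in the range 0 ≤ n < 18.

Successive powers of 14 modulo 19:
  14^0=1  14^1=14  14^2=6  14^3=8  14^4=17  14^5=10
  14^6=7  14^7=3  14^8=4  14^9=18  14^10=5  14^11=13
  14^12=11  14^13=2  14^14=9  14^15=12  14^16=16
So 14^16 ≡ 16 (mod 19), giving n = 16.

16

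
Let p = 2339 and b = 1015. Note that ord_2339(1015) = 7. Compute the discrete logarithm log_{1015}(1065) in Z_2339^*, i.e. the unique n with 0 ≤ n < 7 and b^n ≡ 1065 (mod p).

2

Successive powers of 1015 modulo 2339:
  1015^0=1  1015^1=1015  1015^2=1065
So 1015^2 ≡ 1065 (mod 2339), giving n = 2.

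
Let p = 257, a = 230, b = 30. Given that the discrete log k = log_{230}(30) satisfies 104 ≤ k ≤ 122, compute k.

Compute 230^104 mod 257 = 15, then multiply by 230 repeatedly:
  230^104=15  230^105=109  230^106=141  230^107=48  230^108=246
  230^109=40  230^110=205  230^111=119  230^112=128  230^113=142
  230^114=21  230^115=204  230^116=146  230^117=170  230^118=36
  230^119=56  230^120=30
Found 30 at exponent 120.

120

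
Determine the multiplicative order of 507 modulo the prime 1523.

761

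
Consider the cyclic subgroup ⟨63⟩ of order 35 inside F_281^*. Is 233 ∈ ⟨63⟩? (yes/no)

no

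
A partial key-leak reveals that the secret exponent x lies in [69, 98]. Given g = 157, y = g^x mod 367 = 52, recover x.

Compute 157^69 mod 367 = 303, then multiply by 157 repeatedly:
  157^69=303  157^70=228  157^71=197  157^72=101  157^73=76
  157^74=188  157^75=156  157^76=270  157^77=185  157^78=52
Found 52 at exponent 78.

78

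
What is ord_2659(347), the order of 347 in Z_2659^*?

The order of 347 must divide p − 1 = 2658 = 2 · 3 · 443.
Divisors: 1, 2, 3, 6, 443, 886, 1329, 2658.
Check each in increasing order: 347^1 ≡ 347;  347^2 ≡ 754;  347^3 ≡ 1056;  347^6 ≡ 1015;  347^443 ≡ 903;  347^886 ≡ 1755;  347^1329 ≡ 1.
Smallest exponent giving 1 is 1329.

1329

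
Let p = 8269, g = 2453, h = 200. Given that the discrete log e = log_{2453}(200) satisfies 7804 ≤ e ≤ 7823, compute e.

7821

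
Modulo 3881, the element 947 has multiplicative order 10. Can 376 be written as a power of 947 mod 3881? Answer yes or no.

no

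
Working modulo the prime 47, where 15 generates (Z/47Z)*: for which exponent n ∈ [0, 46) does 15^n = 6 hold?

4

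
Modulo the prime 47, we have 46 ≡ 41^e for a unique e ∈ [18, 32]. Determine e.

Compute 41^18 mod 47 = 9, then multiply by 41 repeatedly:
  41^18=9  41^19=40  41^20=42  41^21=30  41^22=8
  41^23=46
Found 46 at exponent 23.

23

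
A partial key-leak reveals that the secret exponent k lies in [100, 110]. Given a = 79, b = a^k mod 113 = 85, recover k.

104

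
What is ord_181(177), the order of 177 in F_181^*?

The order of 177 must divide p − 1 = 180 = 2^2 · 3^2 · 5.
Divisors: 1, 2, 3, 4, 5, 6, 9, 10, 12, 15, 18, 20, 30, 36, 45, 60, 90, 180.
Check each in increasing order: 177^1 ≡ 177;  177^2 ≡ 16;  177^3 ≡ 117;  177^4 ≡ 75;  177^5 ≡ 62;  177^6 ≡ 114;  177^9 ≡ 125;  177^10 ≡ 43;  177^12 ≡ 145;  177^15 ≡ 132;  177^18 ≡ 59;  177^20 ≡ 39;  177^30 ≡ 48;  177^36 ≡ 42;  177^45 ≡ 1.
Smallest exponent giving 1 is 45.

45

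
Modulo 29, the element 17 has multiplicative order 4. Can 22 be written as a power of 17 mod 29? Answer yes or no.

⟨17⟩ has order 4; its elements mod 29 are {1, 12, 17, 28}.
22 is not in this set.

no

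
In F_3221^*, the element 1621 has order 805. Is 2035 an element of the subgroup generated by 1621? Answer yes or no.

2035 ∈ ⟨1621⟩ iff 2035^805 ≡ 1 (mod 3221), since |⟨1621⟩| = 805.
2035^805 mod 3221 = 234.
Since 234 ≠ 1, 2035 does not lie in the subgroup.

no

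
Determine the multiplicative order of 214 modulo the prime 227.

113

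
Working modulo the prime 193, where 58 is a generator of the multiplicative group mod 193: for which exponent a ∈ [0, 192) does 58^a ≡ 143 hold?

84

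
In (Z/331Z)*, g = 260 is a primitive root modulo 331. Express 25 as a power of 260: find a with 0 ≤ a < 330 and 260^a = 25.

14

Baby-step giant-step with m = ceil(sqrt(330)) = 19.
Baby table (260^j mod 331 for j=0..18):
  0:1  1:260  2:76  3:231  4:149  5:13  6:70  7:326
  8:24  9:282  10:169  11:248  12:266  13:312  14:25  15:211
  16:245  17:148  18:84
Giant step factor: 260^(-19) ≡ 55 (mod 331).
Scan 25·55^i mod 331 for i = 0, 1, …:
  i=0: 25
Match at i=0, j=14: a = 0·19 + 14 = 14.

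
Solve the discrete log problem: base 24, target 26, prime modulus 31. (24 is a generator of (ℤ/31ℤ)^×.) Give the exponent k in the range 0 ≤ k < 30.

5

Successive powers of 24 modulo 31:
  24^0=1  24^1=24  24^2=18  24^3=29  24^4=14  24^5=26
So 24^5 ≡ 26 (mod 31), giving k = 5.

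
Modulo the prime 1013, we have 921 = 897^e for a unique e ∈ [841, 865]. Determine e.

Compute 897^841 mod 1013 = 249, then multiply by 897 repeatedly:
  897^841=249  897^842=493  897^843=553  897^844=684  897^845=683
  897^846=799  897^847=512  897^848=375  897^849=59  897^850=247
  897^851=725  897^852=992  897^853=410  897^854=51  897^855=162
  897^856=455  897^857=909  897^858=921
Found 921 at exponent 858.

858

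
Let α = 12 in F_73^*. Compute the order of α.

The order of 12 must divide p − 1 = 72 = 2^3 · 3^2.
Divisors: 1, 2, 3, 4, 6, 8, 9, 12, 18, 24, 36, 72.
Check each in increasing order: 12^1 ≡ 12;  12^2 ≡ 71;  12^3 ≡ 49;  12^4 ≡ 4;  12^6 ≡ 65;  12^8 ≡ 16;  12^9 ≡ 46;  12^12 ≡ 64;  12^18 ≡ 72;  12^24 ≡ 8;  12^36 ≡ 1.
Smallest exponent giving 1 is 36.

36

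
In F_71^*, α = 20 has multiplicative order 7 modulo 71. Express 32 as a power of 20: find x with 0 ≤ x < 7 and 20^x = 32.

6

Successive powers of 20 modulo 71:
  20^0=1  20^1=20  20^2=45  20^3=48  20^4=37  20^5=30
  20^6=32
So 20^6 ≡ 32 (mod 71), giving x = 6.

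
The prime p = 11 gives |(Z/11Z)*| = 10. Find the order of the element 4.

The order of 4 must divide p − 1 = 10 = 2 · 5.
Divisors: 1, 2, 5, 10.
Check each in increasing order: 4^1 ≡ 4;  4^2 ≡ 5;  4^5 ≡ 1.
Smallest exponent giving 1 is 5.

5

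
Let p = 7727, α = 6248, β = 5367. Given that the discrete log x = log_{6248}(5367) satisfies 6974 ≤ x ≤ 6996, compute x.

Compute 6248^6974 mod 7727 = 4584, then multiply by 6248 repeatedly:
  6248^6974=4584  6248^6975=4570  6248^6976=2095  6248^6977=22  6248^6978=6097
  6248^6979=7673  6248^6980=2596  6248^6981=835  6248^6982=1355  6248^6983=4975
  6248^6984=5806  6248^6985=5350  6248^6986=7525  6248^6987=5132  6248^6988=5413
  6248^6989=7072  6248^6990=2870  6248^6991=5120  6248^6992=7707  6248^6993=6399
  6248^6994=1454  6248^6995=5367
Found 5367 at exponent 6995.

6995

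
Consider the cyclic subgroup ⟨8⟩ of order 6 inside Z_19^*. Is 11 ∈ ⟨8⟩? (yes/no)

⟨8⟩ has order 6; its elements mod 19 are {1, 7, 8, 11, 12, 18}.
11 is in this set.

yes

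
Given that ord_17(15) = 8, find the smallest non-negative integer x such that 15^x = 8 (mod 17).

Successive powers of 15 modulo 17:
  15^0=1  15^1=15  15^2=4  15^3=9  15^4=16  15^5=2
  15^6=13  15^7=8
So 15^7 ≡ 8 (mod 17), giving x = 7.

7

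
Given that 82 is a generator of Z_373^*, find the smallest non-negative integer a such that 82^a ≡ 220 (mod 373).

Baby-step giant-step with m = ceil(sqrt(372)) = 20.
Baby table (82^j mod 373 for j=0..19):
  0:1  1:82  2:10  3:74  4:100  5:367  6:254  7:313
  8:302  9:146  10:36  11:341  12:360  13:53  14:243  15:157
  16:192  17:78  18:55  19:34
Giant step factor: 82^(-20) ≡ 314 (mod 373).
Scan 220·314^i mod 373 for i = 0, 1, …:
  i=0: 220   i=1: 75   i=2: 51   i=3: 348
  i=4: 356   i=5: 257   i=6: 130   i=7: 163
  i=8: 81   i=9: 70     …   i=15: 177
  i=16: 1
Match at i=16, j=0: a = 16·20 + 0 = 320.

320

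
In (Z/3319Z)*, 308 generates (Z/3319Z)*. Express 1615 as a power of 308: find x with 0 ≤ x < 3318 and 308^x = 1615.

2504

Baby-step giant-step with m = ceil(sqrt(3318)) = 58.
Baby table (308^j mod 3319 for j=0..57):
  0:1  1:308  2:1932  3:955  4:2068  5:3015  6:2619  7:135
  8:1752  9:1938  10:2803  11:384  12:2107  13:1751  14:1630  15:871
  16:2748  17:39  18:2055  19:2330  20:736  21:996  22:1420  23:2571
  24:1946  25:1948  26:2564  27:3109  28:1700  29:2517  30:1909  31:509
  32:779  33:964  34:1521  35:489  36:1257  37:2152  38:2335  39:2276
  40:699  41:2876  42:2954  43:426  44:1767  45:3239  46:1912  47:1433
  48:3256  49:510  50:1087  51:2896  52:2476  53:2557  54:953  55:1452
  56:2470  57:709
Giant step factor: 308^(-58) ≡ 3246 (mod 3319).
Scan 1615·3246^i mod 3319 for i = 0, 1, …:
  i=0: 1615   i=1: 1589   i=2: 168   i=3: 1012
  i=4: 2461   i=5: 2892   i=6: 1300   i=7: 1351
  i=8: 947   i=9: 568     …   i=42: 98
  i=43: 2803
Match at i=43, j=10: x = 43·58 + 10 = 2504.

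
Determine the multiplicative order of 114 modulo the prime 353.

The order of 114 must divide p − 1 = 352 = 2^5 · 11.
Divisors: 1, 2, 4, 8, 11, 16, 22, 32, 44, 88, 176, 352.
Check each in increasing order: 114^1 ≡ 114;  114^2 ≡ 288;  114^4 ≡ 342;  114^8 ≡ 121;  114^11 ≡ 10;  114^16 ≡ 168;  114^22 ≡ 100;  114^32 ≡ 337;  114^44 ≡ 116;  114^88 ≡ 42;  114^176 ≡ 352;  114^352 ≡ 1.
Smallest exponent giving 1 is 352.

352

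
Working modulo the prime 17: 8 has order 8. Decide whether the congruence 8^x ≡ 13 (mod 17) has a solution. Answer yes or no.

yes

⟨8⟩ has order 8; its elements mod 17 are {1, 2, 4, 8, 9, 13, 15, 16}.
13 is in this set.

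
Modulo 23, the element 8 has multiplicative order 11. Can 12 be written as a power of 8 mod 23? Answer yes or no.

12 ∈ ⟨8⟩ iff 12^11 ≡ 1 (mod 23), since |⟨8⟩| = 11.
12^11 mod 23 = 1.
Since 1 = 1, 12 lies in the subgroup.

yes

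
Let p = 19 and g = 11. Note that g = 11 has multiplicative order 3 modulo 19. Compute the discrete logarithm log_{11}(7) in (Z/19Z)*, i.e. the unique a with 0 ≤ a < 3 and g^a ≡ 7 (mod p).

2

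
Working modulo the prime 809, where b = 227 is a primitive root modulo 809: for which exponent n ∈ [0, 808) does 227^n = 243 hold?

157

Baby-step giant-step with m = ceil(sqrt(808)) = 29.
Baby table (227^j mod 809 for j=0..28):
  0:1  1:227  2:562  3:561  4:334  5:581  6:20  7:495
  8:723  9:703  10:208  11:294  12:400  13:192  14:707  15:307
  16:115  17:217  18:719  19:604  20:387  21:477  22:682  23:295
  24:627  25:754  26:459  27:641  28:696
Giant step factor: 227^(-29) ≡ 454 (mod 809).
Scan 243·454^i mod 809 for i = 0, 1, …:
  i=0: 243   i=1: 298   i=2: 189   i=3: 52
  i=4: 147   i=5: 400
Match at i=5, j=12: n = 5·29 + 12 = 157.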